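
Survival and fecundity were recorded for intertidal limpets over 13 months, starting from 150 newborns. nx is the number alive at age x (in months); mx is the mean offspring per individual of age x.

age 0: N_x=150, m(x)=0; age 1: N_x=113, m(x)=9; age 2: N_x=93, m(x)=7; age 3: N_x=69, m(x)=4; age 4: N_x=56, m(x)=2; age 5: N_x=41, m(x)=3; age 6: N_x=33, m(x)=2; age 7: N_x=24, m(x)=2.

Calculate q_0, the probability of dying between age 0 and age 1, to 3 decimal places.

0.247

lx = nx/n0 = nx/150: 1, 0.75333…, 0.62, 0.46, 0.37333…, 0.27333…, 0.22, 0.16
q_0 = (l_0 − l_1) / l_0 = (1 − 0.753333…) / 1
     = 0.246667… / 1 = 0.246667… → 0.247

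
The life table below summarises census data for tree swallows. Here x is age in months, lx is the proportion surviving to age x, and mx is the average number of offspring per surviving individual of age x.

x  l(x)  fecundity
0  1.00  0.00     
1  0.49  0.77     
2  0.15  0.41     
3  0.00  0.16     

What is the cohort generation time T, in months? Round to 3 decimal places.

lx·mx: 0, 0.3773, 0.0615, 0 → R0 = 0.4388
x·lx·mx: 0, 0.3773, 0.123, 0 → Σ = 0.5003
T = 0.5003 / 0.4388 = 1.140155… → 1.140

1.140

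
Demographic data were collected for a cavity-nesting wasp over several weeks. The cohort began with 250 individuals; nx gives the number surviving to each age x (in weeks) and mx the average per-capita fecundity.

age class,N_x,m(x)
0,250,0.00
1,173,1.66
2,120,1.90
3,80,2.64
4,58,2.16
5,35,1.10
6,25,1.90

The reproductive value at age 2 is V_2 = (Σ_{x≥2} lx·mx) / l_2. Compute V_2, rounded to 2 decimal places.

lx = nx/n0 = nx/250: 1, 0.692, 0.48, 0.32, 0.232, 0.14, 0.1
lx·mx for x ≥ 2: 0.912, 0.8448, 0.50112, 0.154, 0.19 → sum = 2.60192
V_2 = 2.60192 / l_2 = 2.60192 / 0.48 = 5.420667… → 5.42

5.42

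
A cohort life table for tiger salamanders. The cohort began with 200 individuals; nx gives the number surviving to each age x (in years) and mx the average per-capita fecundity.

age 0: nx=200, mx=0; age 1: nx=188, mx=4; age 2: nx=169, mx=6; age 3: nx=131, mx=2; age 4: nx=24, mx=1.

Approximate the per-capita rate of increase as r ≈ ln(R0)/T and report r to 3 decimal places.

lx = nx/n0 = nx/200: 1, 0.94, 0.845, 0.655, 0.12
R0 = Σ lx·mx = 0 + 3.76 + 5.07 + 1.31 + 0.12 = 10.26
Σ x·lx·mx = 18.31; T = 18.31/10.26 = 1.7846…
r ≈ ln(R0)/T = ln(10.26)/1.7846… = 1.30464… → 1.305

1.305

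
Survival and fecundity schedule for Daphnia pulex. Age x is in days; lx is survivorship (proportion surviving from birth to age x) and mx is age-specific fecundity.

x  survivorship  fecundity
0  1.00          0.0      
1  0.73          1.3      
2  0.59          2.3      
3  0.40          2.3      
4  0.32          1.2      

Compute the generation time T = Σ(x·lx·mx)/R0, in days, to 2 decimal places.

2.20

lx·mx: 0, 0.949, 1.357, 0.92, 0.384 → R0 = 3.61
x·lx·mx: 0, 0.949, 2.714, 2.76, 1.536 → Σ = 7.959
T = 7.959 / 3.61 = 2.204709… → 2.20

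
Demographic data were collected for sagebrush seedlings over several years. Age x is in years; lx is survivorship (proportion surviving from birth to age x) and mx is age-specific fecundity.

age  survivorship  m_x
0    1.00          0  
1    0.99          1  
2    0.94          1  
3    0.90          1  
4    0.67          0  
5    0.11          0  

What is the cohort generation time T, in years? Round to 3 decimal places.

1.968

lx·mx: 0, 0.99, 0.94, 0.9, 0, 0 → R0 = 2.83
x·lx·mx: 0, 0.99, 1.88, 2.7, 0, 0 → Σ = 5.57
T = 5.57 / 2.83 = 1.968198… → 1.968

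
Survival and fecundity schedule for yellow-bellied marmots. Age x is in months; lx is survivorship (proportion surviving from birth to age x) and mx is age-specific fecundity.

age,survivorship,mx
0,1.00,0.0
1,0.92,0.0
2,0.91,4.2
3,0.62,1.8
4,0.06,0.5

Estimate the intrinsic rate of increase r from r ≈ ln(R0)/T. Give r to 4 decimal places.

R0 = Σ lx·mx = 0 + 0 + 3.822 + 1.116 + 0.03 = 4.968
Σ x·lx·mx = 11.112; T = 11.112/4.968 = 2.23671…
r ≈ ln(R0)/T = ln(4.968)/2.23671… = 0.716684… → 0.7167

0.7167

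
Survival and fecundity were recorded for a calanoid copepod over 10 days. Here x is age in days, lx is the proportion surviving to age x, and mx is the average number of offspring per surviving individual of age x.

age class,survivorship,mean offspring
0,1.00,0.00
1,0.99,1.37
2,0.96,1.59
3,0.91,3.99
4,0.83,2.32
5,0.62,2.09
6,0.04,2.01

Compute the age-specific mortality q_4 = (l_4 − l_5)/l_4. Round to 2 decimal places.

0.25

q_4 = (l_4 − l_5) / l_4 = (0.83 − 0.62) / 0.83
     = 0.21 / 0.83 = 0.253012… → 0.25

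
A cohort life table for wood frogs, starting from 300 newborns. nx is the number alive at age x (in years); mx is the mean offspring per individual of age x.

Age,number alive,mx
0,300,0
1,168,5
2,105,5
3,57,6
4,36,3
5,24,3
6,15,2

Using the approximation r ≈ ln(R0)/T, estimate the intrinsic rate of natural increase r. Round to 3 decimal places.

0.914

lx = nx/n0 = nx/300: 1, 0.56, 0.35, 0.19, 0.12, 0.08, 0.05
R0 = Σ lx·mx = 0 + 2.8 + 1.75 + 1.14 + 0.36 + 0.24 + 0.1 = 6.39
Σ x·lx·mx = 12.96; T = 12.96/6.39 = 2.02817…
r ≈ ln(R0)/T = ln(6.39)/2.02817… = 0.91449… → 0.914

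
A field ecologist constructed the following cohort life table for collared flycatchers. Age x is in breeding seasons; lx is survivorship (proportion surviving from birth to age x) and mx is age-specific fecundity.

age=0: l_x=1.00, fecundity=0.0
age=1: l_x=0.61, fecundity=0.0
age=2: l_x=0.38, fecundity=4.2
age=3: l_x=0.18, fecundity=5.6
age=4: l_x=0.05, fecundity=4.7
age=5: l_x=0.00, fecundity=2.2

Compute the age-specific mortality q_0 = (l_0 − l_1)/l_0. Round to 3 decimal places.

q_0 = (l_0 − l_1) / l_0 = (1 − 0.61) / 1
     = 0.39 / 1 = 0.39 → 0.390

0.390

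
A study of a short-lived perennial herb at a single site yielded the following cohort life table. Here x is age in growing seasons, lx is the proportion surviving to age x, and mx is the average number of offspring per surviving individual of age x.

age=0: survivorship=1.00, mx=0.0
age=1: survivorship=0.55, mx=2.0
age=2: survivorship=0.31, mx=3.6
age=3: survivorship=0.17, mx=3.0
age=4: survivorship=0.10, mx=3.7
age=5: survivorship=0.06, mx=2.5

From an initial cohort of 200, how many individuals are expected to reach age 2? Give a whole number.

Expected survivors = N0 · l_2 = 200 × 0.31 = 62 → 62

62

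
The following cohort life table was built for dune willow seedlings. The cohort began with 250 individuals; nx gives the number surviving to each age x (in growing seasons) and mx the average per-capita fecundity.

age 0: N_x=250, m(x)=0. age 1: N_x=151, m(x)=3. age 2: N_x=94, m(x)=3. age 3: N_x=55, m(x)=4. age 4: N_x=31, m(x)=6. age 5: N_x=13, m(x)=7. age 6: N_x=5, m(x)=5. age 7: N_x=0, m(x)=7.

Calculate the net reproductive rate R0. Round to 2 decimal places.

lx = nx/n0 = nx/250: 1, 0.604, 0.376, 0.22, 0.124, 0.052, 0.02, 0
lx·mx by age: 0, 1.812, 1.128, 0.88, 0.744, 0.364, 0.1, 0
R0 = Σ lx·mx = 5.028 → 5.03

5.03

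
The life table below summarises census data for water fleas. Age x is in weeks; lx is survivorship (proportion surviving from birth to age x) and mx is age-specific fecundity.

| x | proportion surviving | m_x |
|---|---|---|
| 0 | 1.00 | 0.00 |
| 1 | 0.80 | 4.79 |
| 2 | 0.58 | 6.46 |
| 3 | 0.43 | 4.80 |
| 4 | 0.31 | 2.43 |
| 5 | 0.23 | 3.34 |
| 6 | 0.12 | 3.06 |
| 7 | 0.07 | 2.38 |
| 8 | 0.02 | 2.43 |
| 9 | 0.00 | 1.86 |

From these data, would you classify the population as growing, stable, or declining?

growing

R0 = Σ lx·mx = 0 + 3.832 + 3.7468 + 2.064 + 0.7533 + 0.7682 + 0.3672 + 0.1666 + 0.0486 + 0 = 11.7467
R0 > 1, so the population is growing.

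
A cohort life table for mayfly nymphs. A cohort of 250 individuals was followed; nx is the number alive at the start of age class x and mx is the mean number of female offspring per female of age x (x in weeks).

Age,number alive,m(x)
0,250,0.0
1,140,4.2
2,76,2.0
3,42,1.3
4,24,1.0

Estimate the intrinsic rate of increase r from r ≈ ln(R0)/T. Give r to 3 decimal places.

lx = nx/n0 = nx/250: 1, 0.56, 0.304, 0.168, 0.096
R0 = Σ lx·mx = 0 + 2.352 + 0.608 + 0.2184 + 0.096 = 3.2744
Σ x·lx·mx = 4.6072; T = 4.6072/3.2744 = 1.40704…
r ≈ ln(R0)/T = ln(3.2744)/1.40704… = 0.843… → 0.843

0.843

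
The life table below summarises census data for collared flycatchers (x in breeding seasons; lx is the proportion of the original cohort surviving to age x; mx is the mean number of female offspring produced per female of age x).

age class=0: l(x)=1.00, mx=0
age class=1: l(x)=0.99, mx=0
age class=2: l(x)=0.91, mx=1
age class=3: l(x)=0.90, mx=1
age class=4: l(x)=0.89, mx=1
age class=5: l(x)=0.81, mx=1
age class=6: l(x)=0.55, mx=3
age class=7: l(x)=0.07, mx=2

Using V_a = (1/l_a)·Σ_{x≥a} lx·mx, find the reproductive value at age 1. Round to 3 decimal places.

5.354

lx·mx for x ≥ 1: 0, 0.91, 0.9, 0.89, 0.81, 1.65, 0.14 → sum = 5.3
V_1 = 5.3 / l_1 = 5.3 / 0.99 = 5.353535… → 5.354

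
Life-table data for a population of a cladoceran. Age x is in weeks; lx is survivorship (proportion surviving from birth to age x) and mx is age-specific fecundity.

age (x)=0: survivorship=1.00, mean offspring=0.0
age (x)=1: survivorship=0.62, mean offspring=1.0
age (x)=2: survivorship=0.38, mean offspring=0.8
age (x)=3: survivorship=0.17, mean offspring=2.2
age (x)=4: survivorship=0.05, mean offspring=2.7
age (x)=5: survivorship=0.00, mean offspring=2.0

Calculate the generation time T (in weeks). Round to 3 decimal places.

lx·mx: 0, 0.62, 0.304, 0.374, 0.135, 0 → R0 = 1.433
x·lx·mx: 0, 0.62, 0.608, 1.122, 0.54, 0 → Σ = 2.89
T = 2.89 / 1.433 = 2.016748… → 2.017

2.017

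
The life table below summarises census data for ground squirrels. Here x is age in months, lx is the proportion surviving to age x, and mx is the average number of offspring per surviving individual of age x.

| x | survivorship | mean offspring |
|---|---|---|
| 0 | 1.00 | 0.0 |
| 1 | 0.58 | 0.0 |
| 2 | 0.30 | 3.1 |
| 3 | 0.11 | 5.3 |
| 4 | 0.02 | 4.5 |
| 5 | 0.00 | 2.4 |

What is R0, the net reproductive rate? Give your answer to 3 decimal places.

1.603

lx·mx by age: 0, 0, 0.93, 0.583, 0.09, 0
R0 = Σ lx·mx = 1.603 → 1.603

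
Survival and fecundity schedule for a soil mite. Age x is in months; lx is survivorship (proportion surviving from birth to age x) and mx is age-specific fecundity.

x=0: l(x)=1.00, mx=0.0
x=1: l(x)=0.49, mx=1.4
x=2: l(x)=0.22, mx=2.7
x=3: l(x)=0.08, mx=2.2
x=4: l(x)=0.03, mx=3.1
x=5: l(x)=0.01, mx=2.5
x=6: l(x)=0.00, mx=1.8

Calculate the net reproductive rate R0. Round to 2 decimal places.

1.57

lx·mx by age: 0, 0.686, 0.594, 0.176, 0.093, 0.025, 0
R0 = Σ lx·mx = 1.574 → 1.57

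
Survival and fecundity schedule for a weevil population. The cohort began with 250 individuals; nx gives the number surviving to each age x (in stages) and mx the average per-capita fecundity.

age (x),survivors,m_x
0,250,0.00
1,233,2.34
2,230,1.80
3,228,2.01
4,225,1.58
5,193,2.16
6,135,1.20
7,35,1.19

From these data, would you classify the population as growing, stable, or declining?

lx = nx/n0 = nx/250: 1, 0.932, 0.92, 0.912, 0.9, 0.772, 0.54, 0.14
R0 = Σ lx·mx = 0 + 2.18088 + 1.656 + 1.83312 + 1.422 + 1.66752 + 0.648 + 0.1666 = 9.57412
R0 > 1, so the population is growing.

growing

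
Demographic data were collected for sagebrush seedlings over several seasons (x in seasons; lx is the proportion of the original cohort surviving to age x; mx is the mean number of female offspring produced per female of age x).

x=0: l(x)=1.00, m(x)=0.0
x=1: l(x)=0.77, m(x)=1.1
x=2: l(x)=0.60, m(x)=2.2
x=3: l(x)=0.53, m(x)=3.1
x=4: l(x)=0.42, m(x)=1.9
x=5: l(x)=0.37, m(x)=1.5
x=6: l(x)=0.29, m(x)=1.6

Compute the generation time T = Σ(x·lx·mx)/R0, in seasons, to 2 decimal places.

3.05

lx·mx: 0, 0.847, 1.32, 1.643, 0.798, 0.555, 0.464 → R0 = 5.627
x·lx·mx: 0, 0.847, 2.64, 4.929, 3.192, 2.775, 2.784 → Σ = 17.167
T = 17.167 / 5.627 = 3.050826… → 3.05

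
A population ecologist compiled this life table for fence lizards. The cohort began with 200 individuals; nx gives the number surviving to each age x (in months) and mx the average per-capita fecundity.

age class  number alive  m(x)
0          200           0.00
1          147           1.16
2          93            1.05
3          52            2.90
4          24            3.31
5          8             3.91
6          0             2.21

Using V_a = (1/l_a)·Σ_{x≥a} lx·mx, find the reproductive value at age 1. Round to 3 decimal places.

3.603

lx = nx/n0 = nx/200: 1, 0.735, 0.465, 0.26, 0.12, 0.04, 0
lx·mx for x ≥ 1: 0.8526, 0.48825, 0.754, 0.3972, 0.1564, 0 → sum = 2.64845
V_1 = 2.64845 / l_1 = 2.64845 / 0.735 = 3.603333… → 3.603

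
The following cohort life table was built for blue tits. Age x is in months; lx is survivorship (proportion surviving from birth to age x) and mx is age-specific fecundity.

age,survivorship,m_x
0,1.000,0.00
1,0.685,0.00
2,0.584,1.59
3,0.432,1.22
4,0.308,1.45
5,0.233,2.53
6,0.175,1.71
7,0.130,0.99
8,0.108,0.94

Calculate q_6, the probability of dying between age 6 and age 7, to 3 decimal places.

q_6 = (l_6 − l_7) / l_6 = (0.175 − 0.13) / 0.175
     = 0.045 / 0.175 = 0.257143… → 0.257

0.257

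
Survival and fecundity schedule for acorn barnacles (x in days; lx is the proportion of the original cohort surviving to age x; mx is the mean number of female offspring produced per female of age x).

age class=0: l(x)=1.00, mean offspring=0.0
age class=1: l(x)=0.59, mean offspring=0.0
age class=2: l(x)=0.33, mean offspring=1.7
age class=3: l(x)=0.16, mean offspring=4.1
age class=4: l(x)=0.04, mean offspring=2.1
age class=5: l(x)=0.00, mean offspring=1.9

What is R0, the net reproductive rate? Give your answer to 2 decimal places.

lx·mx by age: 0, 0, 0.561, 0.656, 0.084, 0
R0 = Σ lx·mx = 1.301 → 1.30

1.30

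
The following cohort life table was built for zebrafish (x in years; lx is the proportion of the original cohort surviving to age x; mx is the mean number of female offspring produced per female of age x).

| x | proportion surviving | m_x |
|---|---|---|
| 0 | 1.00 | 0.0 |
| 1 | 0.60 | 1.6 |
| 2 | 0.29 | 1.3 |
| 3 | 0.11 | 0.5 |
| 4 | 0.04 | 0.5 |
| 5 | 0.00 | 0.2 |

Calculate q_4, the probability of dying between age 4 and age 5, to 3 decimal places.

1.000

q_4 = (l_4 − l_5) / l_4 = (0.04 − 0) / 0.04
     = 0.04 / 0.04 = 1 → 1.000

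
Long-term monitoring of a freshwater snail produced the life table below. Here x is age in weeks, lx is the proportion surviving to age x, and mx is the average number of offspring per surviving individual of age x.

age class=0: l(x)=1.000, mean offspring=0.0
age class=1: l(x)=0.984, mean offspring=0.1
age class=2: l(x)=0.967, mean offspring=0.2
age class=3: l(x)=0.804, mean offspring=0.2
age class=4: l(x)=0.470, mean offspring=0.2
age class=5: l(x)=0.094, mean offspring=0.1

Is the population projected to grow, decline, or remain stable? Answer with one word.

R0 = Σ lx·mx = 0 + 0.0984 + 0.1934 + 0.1608 + 0.094 + 0.0094 = 0.556
R0 < 1, so the population is declining.

declining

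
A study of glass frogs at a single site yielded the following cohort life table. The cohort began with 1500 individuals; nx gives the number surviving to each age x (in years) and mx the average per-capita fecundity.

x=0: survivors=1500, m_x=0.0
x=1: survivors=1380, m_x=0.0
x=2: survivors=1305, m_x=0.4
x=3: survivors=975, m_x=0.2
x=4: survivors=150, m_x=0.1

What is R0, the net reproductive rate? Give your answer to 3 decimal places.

0.488

lx = nx/n0 = nx/1500: 1, 0.92, 0.87, 0.65, 0.1
lx·mx by age: 0, 0, 0.348, 0.13, 0.01
R0 = Σ lx·mx = 0.488 → 0.488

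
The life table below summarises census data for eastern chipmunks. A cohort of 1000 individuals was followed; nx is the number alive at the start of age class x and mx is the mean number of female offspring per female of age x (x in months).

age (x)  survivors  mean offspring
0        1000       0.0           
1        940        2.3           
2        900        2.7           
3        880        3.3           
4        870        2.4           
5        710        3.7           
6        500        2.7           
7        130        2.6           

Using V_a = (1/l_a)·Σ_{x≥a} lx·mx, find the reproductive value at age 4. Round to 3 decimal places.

lx = nx/n0 = nx/1000: 1, 0.94, 0.9, 0.88, 0.87, 0.71, 0.5, 0.13
lx·mx for x ≥ 4: 2.088, 2.627, 1.35, 0.338 → sum = 6.403
V_4 = 6.403 / l_4 = 6.403 / 0.87 = 7.35977… → 7.360

7.360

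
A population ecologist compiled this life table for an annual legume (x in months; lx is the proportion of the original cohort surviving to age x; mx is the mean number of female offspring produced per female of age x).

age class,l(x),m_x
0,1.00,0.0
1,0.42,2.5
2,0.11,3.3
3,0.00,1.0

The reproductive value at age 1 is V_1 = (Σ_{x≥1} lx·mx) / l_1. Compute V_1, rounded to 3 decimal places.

3.364

lx·mx for x ≥ 1: 1.05, 0.363, 0 → sum = 1.413
V_1 = 1.413 / l_1 = 1.413 / 0.42 = 3.364286… → 3.364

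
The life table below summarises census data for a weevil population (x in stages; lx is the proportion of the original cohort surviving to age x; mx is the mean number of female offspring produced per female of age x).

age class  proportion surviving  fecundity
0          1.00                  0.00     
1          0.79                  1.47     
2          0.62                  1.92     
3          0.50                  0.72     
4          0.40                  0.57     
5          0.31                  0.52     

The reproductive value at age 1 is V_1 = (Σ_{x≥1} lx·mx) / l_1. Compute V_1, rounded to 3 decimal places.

3.925

lx·mx for x ≥ 1: 1.1613, 1.1904, 0.36, 0.228, 0.1612 → sum = 3.1009
V_1 = 3.1009 / l_1 = 3.1009 / 0.79 = 3.92519… → 3.925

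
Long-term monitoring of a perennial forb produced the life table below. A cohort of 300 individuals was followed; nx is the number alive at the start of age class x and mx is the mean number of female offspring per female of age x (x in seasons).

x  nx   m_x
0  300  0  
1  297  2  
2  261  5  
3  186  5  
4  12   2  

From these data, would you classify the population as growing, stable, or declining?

lx = nx/n0 = nx/300: 1, 0.99, 0.87, 0.62, 0.04
R0 = Σ lx·mx = 0 + 1.98 + 4.35 + 3.1 + 0.08 = 9.51
R0 > 1, so the population is growing.

growing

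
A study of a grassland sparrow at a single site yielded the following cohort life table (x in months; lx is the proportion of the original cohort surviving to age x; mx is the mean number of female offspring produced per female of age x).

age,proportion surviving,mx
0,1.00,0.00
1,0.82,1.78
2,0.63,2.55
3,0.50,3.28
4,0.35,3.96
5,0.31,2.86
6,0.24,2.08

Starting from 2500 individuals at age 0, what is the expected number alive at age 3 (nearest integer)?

Expected survivors = N0 · l_3 = 2500 × 0.50 = 1250 → 1250

1250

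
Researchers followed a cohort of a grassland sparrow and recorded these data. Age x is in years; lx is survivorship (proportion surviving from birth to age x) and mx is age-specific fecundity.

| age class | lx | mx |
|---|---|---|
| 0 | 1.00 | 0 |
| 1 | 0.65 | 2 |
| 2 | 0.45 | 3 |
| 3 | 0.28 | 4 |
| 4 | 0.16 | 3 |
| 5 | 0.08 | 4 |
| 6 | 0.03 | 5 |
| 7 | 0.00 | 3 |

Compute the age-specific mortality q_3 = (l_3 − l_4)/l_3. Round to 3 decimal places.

0.429

q_3 = (l_3 − l_4) / l_3 = (0.28 − 0.16) / 0.28
     = 0.12 / 0.28 = 0.428571… → 0.429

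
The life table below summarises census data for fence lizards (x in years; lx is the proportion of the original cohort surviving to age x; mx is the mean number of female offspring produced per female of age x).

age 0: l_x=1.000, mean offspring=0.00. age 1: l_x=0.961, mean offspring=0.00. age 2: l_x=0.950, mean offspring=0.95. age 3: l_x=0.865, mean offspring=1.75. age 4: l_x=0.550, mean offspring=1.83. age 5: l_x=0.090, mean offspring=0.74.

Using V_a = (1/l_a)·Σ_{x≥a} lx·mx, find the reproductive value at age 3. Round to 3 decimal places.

2.991

lx·mx for x ≥ 3: 1.51375, 1.0065, 0.0666 → sum = 2.58685
V_3 = 2.58685 / l_3 = 2.58685 / 0.865 = 2.990578… → 2.991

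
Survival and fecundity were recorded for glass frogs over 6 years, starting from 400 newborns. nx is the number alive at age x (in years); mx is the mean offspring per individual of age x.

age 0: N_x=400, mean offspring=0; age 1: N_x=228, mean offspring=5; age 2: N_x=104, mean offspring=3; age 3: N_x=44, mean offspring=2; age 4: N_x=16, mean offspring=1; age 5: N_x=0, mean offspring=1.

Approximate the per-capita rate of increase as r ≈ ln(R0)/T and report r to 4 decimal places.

lx = nx/n0 = nx/400: 1, 0.57, 0.26, 0.11, 0.04, 0
R0 = Σ lx·mx = 0 + 2.85 + 0.78 + 0.22 + 0.04 + 0 = 3.89
Σ x·lx·mx = 5.23; T = 5.23/3.89 = 1.34447…
r ≈ ln(R0)/T = ln(3.89)/1.34447… = 1.010366… → 1.0104

1.0104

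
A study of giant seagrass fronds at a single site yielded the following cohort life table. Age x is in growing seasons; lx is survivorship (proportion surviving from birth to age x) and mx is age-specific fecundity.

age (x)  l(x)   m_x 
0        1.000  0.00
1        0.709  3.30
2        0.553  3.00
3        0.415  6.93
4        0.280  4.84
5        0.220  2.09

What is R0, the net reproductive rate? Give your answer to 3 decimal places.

8.690

lx·mx by age: 0, 2.3397, 1.659, 2.87595, 1.3552, 0.4598
R0 = Σ lx·mx = 8.68965 → 8.690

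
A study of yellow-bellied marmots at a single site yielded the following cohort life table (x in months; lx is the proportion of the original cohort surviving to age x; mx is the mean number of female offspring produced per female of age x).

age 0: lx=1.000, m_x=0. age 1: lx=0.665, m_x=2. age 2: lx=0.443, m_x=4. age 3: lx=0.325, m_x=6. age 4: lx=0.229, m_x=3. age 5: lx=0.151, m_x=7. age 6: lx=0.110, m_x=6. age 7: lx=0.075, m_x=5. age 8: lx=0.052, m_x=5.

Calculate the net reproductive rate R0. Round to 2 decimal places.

8.09

lx·mx by age: 0, 1.33, 1.772, 1.95, 0.687, 1.057, 0.66, 0.375, 0.26
R0 = Σ lx·mx = 8.091 → 8.09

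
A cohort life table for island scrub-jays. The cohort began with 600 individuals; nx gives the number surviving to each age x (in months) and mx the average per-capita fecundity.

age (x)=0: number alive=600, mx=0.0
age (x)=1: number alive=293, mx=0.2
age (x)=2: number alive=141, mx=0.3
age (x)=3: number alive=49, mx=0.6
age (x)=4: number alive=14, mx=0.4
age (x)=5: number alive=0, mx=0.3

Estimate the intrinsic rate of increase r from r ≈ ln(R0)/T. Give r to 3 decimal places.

-0.795

lx = nx/n0 = nx/600: 1, 0.48833…, 0.235, 0.08167…, 0.02333…, 0
R0 = Σ lx·mx = 0 + 0.09767… + 0.0705 + 0.049… + 0.00933… + 0 = 0.2265…
Σ x·lx·mx = 0.423…; T = 0.423…/0.2265… = 1.86755…
r ≈ ln(R0)/T = ln(0.2265…)/1.86755… = -0.79517… → -0.795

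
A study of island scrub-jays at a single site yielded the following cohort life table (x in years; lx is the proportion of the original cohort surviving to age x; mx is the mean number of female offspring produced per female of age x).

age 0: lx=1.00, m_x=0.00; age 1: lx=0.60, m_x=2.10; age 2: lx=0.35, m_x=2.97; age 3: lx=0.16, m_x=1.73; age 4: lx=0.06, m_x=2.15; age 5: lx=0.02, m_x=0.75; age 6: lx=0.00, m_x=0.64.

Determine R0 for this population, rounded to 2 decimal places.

lx·mx by age: 0, 1.26, 1.0395, 0.2768, 0.129, 0.015, 0
R0 = Σ lx·mx = 2.7203 → 2.72

2.72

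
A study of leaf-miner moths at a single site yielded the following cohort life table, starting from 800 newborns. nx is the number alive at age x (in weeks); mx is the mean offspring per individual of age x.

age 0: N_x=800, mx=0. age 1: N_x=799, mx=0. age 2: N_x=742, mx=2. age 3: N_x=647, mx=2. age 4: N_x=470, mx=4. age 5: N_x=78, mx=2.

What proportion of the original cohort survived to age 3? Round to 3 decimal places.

l_3 = n_3/n_0 = 647/800 = 0.80875 → 0.809

0.809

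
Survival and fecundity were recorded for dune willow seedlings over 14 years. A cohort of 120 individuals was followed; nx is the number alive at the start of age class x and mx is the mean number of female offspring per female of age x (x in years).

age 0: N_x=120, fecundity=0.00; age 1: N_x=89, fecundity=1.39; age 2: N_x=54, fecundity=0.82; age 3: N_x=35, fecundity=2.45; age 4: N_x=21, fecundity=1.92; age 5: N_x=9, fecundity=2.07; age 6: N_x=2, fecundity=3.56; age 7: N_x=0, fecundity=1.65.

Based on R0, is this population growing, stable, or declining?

growing

lx = nx/n0 = nx/120: 1, 0.74167…, 0.45, 0.29167…, 0.175, 0.075, 0.01667…, 0
R0 = Σ lx·mx = 0 + 1.030917… + 0.369 + 0.714583… + 0.336 + 0.15525 + 0.059333… + 0 = 2.665083…
R0 > 1, so the population is growing.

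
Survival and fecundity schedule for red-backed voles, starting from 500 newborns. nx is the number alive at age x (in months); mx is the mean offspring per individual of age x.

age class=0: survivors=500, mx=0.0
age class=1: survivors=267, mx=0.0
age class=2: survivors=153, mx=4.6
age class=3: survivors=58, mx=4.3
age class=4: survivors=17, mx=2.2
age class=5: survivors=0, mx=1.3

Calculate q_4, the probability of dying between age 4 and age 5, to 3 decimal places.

lx = nx/n0 = nx/500: 1, 0.534, 0.306, 0.116, 0.034, 0
q_4 = (l_4 − l_5) / l_4 = (0.034 − 0) / 0.034
     = 0.034 / 0.034 = 1 → 1.000

1.000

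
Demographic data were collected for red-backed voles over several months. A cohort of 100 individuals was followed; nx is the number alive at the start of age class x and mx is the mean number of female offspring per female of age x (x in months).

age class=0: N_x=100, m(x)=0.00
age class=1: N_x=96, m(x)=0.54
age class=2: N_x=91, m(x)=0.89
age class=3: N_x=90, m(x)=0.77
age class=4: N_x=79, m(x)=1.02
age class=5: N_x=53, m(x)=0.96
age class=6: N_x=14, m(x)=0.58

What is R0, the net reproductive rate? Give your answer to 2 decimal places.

3.42

lx = nx/n0 = nx/100: 1, 0.96, 0.91, 0.9, 0.79, 0.53, 0.14
lx·mx by age: 0, 0.5184, 0.8099, 0.693, 0.8058, 0.5088, 0.0812
R0 = Σ lx·mx = 3.4171 → 3.42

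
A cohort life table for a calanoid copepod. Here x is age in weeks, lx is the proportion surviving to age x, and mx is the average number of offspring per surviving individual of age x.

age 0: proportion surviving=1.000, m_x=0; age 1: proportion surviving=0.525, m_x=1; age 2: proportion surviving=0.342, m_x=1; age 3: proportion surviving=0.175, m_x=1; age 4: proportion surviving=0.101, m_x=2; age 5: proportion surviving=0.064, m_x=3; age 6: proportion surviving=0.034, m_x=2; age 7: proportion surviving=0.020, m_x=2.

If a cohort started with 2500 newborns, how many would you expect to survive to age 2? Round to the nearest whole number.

855

Expected survivors = N0 · l_2 = 2500 × 0.342 = 855 → 855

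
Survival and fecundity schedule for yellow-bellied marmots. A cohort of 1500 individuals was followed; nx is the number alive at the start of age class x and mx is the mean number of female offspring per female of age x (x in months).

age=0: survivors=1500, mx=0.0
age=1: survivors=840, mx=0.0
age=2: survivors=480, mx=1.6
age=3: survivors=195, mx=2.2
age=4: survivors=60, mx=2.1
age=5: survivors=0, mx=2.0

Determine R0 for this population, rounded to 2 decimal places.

0.88

lx = nx/n0 = nx/1500: 1, 0.56, 0.32, 0.13, 0.04, 0
lx·mx by age: 0, 0, 0.512, 0.286, 0.084, 0
R0 = Σ lx·mx = 0.882 → 0.88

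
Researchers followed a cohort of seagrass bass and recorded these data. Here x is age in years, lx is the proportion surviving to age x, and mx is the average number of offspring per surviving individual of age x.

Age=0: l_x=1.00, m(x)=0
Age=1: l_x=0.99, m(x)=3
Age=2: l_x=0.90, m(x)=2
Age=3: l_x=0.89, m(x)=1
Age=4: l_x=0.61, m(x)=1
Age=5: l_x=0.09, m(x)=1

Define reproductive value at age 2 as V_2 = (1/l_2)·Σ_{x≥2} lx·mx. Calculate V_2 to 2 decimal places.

lx·mx for x ≥ 2: 1.8, 0.89, 0.61, 0.09 → sum = 3.39
V_2 = 3.39 / l_2 = 3.39 / 0.9 = 3.766667… → 3.77

3.77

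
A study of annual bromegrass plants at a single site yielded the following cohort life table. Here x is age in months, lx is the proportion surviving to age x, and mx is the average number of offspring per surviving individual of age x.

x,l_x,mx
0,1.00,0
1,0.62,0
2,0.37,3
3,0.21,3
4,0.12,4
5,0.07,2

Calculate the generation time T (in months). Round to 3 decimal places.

lx·mx: 0, 0, 1.11, 0.63, 0.48, 0.14 → R0 = 2.36
x·lx·mx: 0, 0, 2.22, 1.89, 1.92, 0.7 → Σ = 6.73
T = 6.73 / 2.36 = 2.851695… → 2.852

2.852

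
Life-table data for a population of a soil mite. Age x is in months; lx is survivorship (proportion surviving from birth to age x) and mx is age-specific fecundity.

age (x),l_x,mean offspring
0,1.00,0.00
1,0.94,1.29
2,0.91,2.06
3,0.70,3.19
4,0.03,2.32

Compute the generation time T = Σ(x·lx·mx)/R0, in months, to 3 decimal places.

2.215

lx·mx: 0, 1.2126, 1.8746, 2.233, 0.0696 → R0 = 5.3898
x·lx·mx: 0, 1.2126, 3.7492, 6.699, 0.2784 → Σ = 11.9392
T = 11.9392 / 5.3898 = 2.215147… → 2.215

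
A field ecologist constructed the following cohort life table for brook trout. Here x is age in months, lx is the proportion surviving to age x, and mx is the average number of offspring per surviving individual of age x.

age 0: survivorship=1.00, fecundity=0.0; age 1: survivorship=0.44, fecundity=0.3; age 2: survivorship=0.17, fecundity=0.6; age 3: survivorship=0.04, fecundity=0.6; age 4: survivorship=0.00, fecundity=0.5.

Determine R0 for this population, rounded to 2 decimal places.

0.26

lx·mx by age: 0, 0.132, 0.102, 0.024, 0
R0 = Σ lx·mx = 0.258 → 0.26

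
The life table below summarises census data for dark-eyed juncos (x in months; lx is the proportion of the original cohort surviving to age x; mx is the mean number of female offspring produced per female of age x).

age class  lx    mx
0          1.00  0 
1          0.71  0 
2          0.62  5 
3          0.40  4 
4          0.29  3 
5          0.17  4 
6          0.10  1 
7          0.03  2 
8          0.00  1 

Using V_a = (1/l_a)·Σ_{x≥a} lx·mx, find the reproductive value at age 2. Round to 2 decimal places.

lx·mx for x ≥ 2: 3.1, 1.6, 0.87, 0.68, 0.1, 0.06, 0 → sum = 6.41
V_2 = 6.41 / l_2 = 6.41 / 0.62 = 10.33871… → 10.34

10.34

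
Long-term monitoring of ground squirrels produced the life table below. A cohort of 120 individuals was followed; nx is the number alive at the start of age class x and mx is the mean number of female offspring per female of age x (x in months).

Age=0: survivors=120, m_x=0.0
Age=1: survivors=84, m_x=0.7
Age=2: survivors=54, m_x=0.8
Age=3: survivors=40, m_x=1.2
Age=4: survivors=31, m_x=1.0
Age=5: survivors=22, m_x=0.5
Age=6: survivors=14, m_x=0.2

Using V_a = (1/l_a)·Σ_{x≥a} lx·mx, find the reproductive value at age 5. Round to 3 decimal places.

lx = nx/n0 = nx/120: 1, 0.7, 0.45, 0.33333…, 0.25833…, 0.18333…, 0.11667…
lx·mx for x ≥ 5: 0.091667…, 0.023333… → sum = 0.115…
V_5 = 0.115… / l_5 = 0.115… / 0.183333… = 0.627273… → 0.627

0.627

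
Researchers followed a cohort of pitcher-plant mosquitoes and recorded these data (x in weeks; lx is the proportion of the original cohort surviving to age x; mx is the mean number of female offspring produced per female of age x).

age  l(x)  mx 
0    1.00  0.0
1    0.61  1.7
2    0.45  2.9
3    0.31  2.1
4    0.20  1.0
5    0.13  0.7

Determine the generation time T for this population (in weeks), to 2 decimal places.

2.09

lx·mx: 0, 1.037, 1.305, 0.651, 0.2, 0.091 → R0 = 3.284
x·lx·mx: 0, 1.037, 2.61, 1.953, 0.8, 0.455 → Σ = 6.855
T = 6.855 / 3.284 = 2.087393… → 2.09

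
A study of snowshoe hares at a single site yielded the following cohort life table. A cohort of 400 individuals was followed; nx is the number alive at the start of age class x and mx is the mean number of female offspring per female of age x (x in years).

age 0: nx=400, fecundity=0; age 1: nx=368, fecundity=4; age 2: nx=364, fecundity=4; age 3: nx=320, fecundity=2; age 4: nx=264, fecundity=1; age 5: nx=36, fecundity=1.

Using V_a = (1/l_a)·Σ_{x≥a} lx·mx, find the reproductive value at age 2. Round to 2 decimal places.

lx = nx/n0 = nx/400: 1, 0.92, 0.91, 0.8, 0.66, 0.09
lx·mx for x ≥ 2: 3.64, 1.6, 0.66, 0.09 → sum = 5.99
V_2 = 5.99 / l_2 = 5.99 / 0.91 = 6.582418… → 6.58

6.58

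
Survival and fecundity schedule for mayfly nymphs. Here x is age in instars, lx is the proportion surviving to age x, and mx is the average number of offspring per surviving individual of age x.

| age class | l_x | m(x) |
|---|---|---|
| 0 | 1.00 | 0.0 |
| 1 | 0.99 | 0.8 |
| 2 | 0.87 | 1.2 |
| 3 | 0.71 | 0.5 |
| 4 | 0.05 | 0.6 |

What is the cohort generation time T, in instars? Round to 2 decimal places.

lx·mx: 0, 0.792, 1.044, 0.355, 0.03 → R0 = 2.221
x·lx·mx: 0, 0.792, 2.088, 1.065, 0.12 → Σ = 4.065
T = 4.065 / 2.221 = 1.830257… → 1.83

1.83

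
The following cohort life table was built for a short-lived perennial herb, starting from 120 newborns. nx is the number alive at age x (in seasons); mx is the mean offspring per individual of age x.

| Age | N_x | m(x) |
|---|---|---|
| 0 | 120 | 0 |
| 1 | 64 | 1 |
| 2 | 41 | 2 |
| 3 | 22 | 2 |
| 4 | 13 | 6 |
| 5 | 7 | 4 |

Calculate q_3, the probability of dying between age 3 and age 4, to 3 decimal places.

lx = nx/n0 = nx/120: 1, 0.53333…, 0.34167…, 0.18333…, 0.10833…, 0.05833…
q_3 = (l_3 − l_4) / l_3 = (0.183333… − 0.108333…) / 0.183333…
     = 0.075… / 0.183333… = 0.409091… → 0.409

0.409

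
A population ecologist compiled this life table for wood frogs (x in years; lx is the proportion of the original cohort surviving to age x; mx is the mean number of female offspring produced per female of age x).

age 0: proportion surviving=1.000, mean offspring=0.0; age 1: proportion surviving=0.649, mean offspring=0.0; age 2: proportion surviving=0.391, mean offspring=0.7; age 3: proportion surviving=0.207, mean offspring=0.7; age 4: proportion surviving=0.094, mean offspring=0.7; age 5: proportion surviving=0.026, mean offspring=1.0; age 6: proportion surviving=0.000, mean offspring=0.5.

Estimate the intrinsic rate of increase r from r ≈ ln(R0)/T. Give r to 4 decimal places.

R0 = Σ lx·mx = 0 + 0 + 0.2737 + 0.1449 + 0.0658 + 0.026 + 0 = 0.5104
Σ x·lx·mx = 1.3753; T = 1.3753/0.5104 = 2.69455…
r ≈ ln(R0)/T = ln(0.5104)/2.69455… = -0.2496… → -0.2496

-0.2496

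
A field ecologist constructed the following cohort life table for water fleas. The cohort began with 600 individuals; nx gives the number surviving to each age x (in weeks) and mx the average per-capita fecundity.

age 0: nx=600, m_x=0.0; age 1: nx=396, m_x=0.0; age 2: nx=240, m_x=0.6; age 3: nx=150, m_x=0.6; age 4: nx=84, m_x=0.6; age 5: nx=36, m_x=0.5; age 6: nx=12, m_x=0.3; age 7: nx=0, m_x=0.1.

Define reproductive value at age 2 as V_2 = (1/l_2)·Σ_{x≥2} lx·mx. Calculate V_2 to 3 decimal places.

1.275

lx = nx/n0 = nx/600: 1, 0.66, 0.4, 0.25, 0.14, 0.06, 0.02, 0
lx·mx for x ≥ 2: 0.24, 0.15, 0.084, 0.03, 0.006, 0 → sum = 0.51
V_2 = 0.51 / l_2 = 0.51 / 0.4 = 1.275 → 1.275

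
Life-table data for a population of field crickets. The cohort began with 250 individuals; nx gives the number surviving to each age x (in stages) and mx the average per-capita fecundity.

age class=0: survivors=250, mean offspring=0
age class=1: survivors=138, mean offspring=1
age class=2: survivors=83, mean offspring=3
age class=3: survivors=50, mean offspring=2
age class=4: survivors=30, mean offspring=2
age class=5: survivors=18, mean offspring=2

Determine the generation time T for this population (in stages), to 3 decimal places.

lx = nx/n0 = nx/250: 1, 0.552, 0.332, 0.2, 0.12, 0.072
lx·mx: 0, 0.552, 0.996, 0.4, 0.24, 0.144 → R0 = 2.332
x·lx·mx: 0, 0.552, 1.992, 1.2, 0.96, 0.72 → Σ = 5.424
T = 5.424 / 2.332 = 2.325901… → 2.326

2.326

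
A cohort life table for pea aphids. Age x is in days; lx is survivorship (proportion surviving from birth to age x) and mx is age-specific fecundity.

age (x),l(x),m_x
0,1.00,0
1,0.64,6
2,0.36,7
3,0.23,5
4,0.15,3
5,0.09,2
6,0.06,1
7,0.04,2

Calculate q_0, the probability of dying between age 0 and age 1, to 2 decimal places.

q_0 = (l_0 − l_1) / l_0 = (1 − 0.64) / 1
     = 0.36 / 1 = 0.36 → 0.36

0.36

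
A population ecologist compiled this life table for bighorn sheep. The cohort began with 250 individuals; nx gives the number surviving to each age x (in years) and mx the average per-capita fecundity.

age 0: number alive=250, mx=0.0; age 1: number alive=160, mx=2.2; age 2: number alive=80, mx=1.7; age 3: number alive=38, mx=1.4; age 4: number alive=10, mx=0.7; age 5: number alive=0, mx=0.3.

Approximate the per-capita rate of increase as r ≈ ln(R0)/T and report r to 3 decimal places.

lx = nx/n0 = nx/250: 1, 0.64, 0.32, 0.152, 0.04, 0
R0 = Σ lx·mx = 0 + 1.408 + 0.544 + 0.2128 + 0.028 + 0 = 2.1928
Σ x·lx·mx = 3.2464; T = 3.2464/2.1928 = 1.48048…
r ≈ ln(R0)/T = ln(2.1928)/1.48048… = 0.53035… → 0.530

0.530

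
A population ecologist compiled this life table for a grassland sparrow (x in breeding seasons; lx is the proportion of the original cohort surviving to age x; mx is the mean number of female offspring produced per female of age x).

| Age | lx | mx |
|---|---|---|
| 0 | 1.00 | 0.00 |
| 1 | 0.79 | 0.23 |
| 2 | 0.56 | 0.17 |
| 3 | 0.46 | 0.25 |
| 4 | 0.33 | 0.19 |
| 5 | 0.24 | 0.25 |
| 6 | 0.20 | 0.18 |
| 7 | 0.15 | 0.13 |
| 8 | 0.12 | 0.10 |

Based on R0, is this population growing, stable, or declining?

R0 = Σ lx·mx = 0 + 0.1817 + 0.0952 + 0.115 + 0.0627 + 0.06 + 0.036 + 0.0195 + 0.012 = 0.5821
R0 < 1, so the population is declining.

declining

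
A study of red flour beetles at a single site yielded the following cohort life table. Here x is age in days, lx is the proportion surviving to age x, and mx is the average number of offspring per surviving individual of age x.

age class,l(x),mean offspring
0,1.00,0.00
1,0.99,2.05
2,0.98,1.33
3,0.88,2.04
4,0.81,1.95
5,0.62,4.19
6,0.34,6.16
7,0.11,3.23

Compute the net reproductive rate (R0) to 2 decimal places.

11.76

lx·mx by age: 0, 2.0295, 1.3034, 1.7952, 1.5795, 2.5978, 2.0944, 0.3553
R0 = Σ lx·mx = 11.7551 → 11.76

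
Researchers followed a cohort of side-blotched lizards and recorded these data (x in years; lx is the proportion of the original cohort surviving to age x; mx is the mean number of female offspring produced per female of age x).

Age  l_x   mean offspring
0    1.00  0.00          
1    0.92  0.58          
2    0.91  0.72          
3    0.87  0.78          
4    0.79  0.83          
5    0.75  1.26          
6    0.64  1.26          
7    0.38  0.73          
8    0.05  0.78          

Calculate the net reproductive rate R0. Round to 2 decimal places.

4.59

lx·mx by age: 0, 0.5336, 0.6552, 0.6786, 0.6557, 0.945, 0.8064, 0.2774, 0.039
R0 = Σ lx·mx = 4.5909 → 4.59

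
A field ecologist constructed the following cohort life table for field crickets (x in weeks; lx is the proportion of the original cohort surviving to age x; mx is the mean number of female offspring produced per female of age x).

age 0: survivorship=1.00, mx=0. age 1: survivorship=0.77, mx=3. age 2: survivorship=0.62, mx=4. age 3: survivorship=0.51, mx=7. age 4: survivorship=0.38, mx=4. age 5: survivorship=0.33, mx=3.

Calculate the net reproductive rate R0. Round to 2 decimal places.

lx·mx by age: 0, 2.31, 2.48, 3.57, 1.52, 0.99
R0 = Σ lx·mx = 10.87 → 10.87

10.87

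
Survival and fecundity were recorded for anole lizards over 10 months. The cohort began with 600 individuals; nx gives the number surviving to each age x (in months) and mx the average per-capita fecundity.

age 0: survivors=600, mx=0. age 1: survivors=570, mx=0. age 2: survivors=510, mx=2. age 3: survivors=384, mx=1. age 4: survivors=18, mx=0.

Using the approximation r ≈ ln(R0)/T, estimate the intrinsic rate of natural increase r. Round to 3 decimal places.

0.374

lx = nx/n0 = nx/600: 1, 0.95, 0.85, 0.64, 0.03
R0 = Σ lx·mx = 0 + 0 + 1.7 + 0.64 + 0 = 2.34
Σ x·lx·mx = 5.32; T = 5.32/2.34 = 2.2735…
r ≈ ln(R0)/T = ln(2.34)/2.2735… = 0.37394… → 0.374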